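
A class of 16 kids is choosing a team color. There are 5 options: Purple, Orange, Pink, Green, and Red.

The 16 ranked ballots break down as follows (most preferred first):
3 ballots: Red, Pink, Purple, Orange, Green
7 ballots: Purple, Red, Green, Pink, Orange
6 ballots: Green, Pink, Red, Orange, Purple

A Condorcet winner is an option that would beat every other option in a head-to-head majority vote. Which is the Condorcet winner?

Red

Red vs Purple: 9–7
Red vs Orange: 16–0
Red vs Pink: 10–6
Red vs Green: 10–6
Red beats every other option.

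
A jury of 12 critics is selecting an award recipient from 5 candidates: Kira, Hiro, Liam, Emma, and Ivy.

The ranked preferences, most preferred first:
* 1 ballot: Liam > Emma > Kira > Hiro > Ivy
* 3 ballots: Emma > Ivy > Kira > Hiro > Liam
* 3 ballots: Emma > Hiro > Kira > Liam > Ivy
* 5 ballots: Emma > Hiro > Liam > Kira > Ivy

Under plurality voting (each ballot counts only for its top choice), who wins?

First-place votes: Kira 0, Hiro 0, Liam 1, Emma 11, Ivy 0.

Emma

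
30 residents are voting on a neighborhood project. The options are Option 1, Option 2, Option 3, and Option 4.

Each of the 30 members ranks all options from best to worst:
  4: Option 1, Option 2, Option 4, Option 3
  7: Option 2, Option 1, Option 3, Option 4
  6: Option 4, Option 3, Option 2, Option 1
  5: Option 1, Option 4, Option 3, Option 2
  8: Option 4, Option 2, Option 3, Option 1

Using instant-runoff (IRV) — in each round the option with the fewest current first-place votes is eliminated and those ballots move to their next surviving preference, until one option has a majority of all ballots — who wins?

Option 1

Round 1: Option 1 9, Option 2 7, Option 3 0, Option 4 14. Option 3 eliminated.
Round 2: Option 1 9, Option 2 7, Option 4 14. Option 2 eliminated.
Round 3: Option 1 16, Option 4 14. Option 1 has a majority (≥16).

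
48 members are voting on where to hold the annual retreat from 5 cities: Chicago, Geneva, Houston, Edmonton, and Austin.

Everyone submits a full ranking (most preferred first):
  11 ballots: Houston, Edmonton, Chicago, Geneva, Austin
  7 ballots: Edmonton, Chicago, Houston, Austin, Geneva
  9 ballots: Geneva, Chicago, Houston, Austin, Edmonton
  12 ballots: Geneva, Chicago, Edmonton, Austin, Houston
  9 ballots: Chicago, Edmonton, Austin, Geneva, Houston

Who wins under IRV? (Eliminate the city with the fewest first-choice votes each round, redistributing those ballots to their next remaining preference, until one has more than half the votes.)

Chicago

Round 1: Chicago 9, Geneva 21, Houston 11, Edmonton 7, Austin 0. Austin eliminated.
Round 2: Chicago 9, Geneva 21, Houston 11, Edmonton 7. Edmonton eliminated.
Round 3: Chicago 16, Geneva 21, Houston 11. Houston eliminated.
Round 4: Chicago 27, Geneva 21. Chicago has a majority (≥25).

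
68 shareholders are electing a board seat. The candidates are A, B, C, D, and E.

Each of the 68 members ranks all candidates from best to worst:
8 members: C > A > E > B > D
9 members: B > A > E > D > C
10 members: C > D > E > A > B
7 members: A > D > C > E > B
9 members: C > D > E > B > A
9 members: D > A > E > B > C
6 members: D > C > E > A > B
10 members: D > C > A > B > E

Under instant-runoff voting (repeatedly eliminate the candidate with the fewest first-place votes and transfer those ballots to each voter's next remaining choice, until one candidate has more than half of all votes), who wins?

D

Round 1: A 7, B 9, C 27, D 25, E 0. E eliminated.
Round 2: A 7, B 9, C 27, D 25. A eliminated.
Round 3: B 9, C 27, D 32. B eliminated.
Round 4: C 27, D 41. D has a majority (≥35).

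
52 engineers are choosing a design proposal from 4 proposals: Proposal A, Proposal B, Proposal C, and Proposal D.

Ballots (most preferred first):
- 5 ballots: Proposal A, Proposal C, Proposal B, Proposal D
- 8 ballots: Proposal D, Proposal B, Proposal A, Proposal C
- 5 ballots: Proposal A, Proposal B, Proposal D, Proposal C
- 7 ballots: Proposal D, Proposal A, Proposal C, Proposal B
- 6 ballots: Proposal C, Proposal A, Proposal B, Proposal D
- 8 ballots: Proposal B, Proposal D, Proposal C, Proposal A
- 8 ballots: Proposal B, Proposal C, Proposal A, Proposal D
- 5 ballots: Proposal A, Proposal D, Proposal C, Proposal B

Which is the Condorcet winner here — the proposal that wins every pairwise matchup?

Proposal A

Proposal A vs Proposal B: 28–24
Proposal A vs Proposal C: 30–22
Proposal A vs Proposal D: 29–23
Proposal A beats every other proposal.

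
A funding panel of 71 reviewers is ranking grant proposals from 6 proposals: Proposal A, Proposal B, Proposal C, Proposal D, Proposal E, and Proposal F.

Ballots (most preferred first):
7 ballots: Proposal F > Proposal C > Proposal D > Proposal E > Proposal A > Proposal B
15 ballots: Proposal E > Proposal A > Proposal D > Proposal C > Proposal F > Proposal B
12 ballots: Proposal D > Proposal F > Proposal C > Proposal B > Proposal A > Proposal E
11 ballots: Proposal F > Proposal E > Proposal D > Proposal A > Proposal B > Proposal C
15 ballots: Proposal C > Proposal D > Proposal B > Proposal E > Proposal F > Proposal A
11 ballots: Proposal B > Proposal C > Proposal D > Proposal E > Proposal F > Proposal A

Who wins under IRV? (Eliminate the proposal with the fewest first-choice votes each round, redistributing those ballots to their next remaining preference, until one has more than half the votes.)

Round 1: Proposal A 0, Proposal B 11, Proposal C 15, Proposal D 12, Proposal E 15, Proposal F 18. Proposal A eliminated.
Round 2: Proposal B 11, Proposal C 15, Proposal D 12, Proposal E 15, Proposal F 18. Proposal B eliminated.
Round 3: Proposal C 26, Proposal D 12, Proposal E 15, Proposal F 18. Proposal D eliminated.
Round 4: Proposal C 26, Proposal E 15, Proposal F 30. Proposal E eliminated.
Round 5: Proposal C 41, Proposal F 30. Proposal C has a majority (≥36).

Proposal C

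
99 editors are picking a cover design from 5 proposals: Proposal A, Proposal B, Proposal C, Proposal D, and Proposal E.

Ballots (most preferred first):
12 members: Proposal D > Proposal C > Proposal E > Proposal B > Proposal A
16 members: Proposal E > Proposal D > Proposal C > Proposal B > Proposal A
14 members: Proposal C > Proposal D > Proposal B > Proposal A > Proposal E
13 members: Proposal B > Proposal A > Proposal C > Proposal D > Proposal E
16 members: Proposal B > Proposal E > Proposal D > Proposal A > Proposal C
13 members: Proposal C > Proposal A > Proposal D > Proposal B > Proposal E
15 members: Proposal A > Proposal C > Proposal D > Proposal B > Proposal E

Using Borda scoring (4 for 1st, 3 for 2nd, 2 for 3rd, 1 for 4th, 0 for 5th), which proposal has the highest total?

Proposal C

Proposal A: 12×0 + 16×0 + 14×1 + 13×3 + 16×1 + 13×3 + 15×4 = 168
Proposal B: 12×1 + 16×1 + 14×2 + 13×4 + 16×4 + 13×1 + 15×1 = 200
Proposal C: 12×3 + 16×2 + 14×4 + 13×2 + 16×0 + 13×4 + 15×3 = 247
Proposal D: 12×4 + 16×3 + 14×3 + 13×1 + 16×2 + 13×2 + 15×2 = 239
Proposal E: 12×2 + 16×4 + 14×0 + 13×0 + 16×3 + 13×0 + 15×0 = 136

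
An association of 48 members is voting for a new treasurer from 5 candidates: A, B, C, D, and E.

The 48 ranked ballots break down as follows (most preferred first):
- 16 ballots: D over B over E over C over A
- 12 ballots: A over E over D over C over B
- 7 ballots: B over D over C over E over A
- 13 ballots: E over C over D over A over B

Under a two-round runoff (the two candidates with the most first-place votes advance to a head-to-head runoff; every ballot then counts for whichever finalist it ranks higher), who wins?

Round 1 first-place votes: A 12, B 7, C 0, D 16, E 13. D and E advance.
Runoff: D is ranked above E on 23 ballots, E above D on 25.

E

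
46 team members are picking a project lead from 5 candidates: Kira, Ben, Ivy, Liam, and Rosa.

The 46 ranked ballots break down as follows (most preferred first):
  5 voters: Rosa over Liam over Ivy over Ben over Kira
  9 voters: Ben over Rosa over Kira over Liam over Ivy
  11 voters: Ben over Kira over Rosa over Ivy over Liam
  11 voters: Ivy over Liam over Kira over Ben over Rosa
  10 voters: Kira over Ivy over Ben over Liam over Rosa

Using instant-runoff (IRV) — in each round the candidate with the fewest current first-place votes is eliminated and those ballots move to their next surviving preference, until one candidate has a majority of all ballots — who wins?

Ivy

Round 1: Kira 10, Ben 20, Ivy 11, Liam 0, Rosa 5. Liam eliminated.
Round 2: Kira 10, Ben 20, Ivy 11, Rosa 5. Rosa eliminated.
Round 3: Kira 10, Ben 20, Ivy 16. Kira eliminated.
Round 4: Ben 20, Ivy 26. Ivy has a majority (≥24).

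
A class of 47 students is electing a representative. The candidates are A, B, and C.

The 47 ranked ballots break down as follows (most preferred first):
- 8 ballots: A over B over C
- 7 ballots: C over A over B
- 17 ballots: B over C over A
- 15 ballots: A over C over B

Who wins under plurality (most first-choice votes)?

A

First-place votes: A 23, B 17, C 7.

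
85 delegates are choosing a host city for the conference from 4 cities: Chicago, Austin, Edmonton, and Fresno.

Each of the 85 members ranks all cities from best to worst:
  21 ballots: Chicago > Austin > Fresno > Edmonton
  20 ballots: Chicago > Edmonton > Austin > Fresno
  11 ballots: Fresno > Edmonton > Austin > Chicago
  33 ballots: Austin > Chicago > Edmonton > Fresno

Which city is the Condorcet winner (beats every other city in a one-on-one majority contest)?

Austin vs Chicago: 44–41
Austin vs Edmonton: 54–31
Austin vs Fresno: 74–11
Austin beats every other city.

Austin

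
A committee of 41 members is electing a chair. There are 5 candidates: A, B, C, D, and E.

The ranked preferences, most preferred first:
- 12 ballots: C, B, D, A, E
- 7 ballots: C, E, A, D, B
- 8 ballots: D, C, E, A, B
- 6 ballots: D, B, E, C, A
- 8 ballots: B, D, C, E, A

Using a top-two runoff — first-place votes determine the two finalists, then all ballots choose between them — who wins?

Round 1 first-place votes: A 0, B 8, C 19, D 14, E 0. C and D advance.
Runoff: C is ranked above D on 19 ballots, D above C on 22.

D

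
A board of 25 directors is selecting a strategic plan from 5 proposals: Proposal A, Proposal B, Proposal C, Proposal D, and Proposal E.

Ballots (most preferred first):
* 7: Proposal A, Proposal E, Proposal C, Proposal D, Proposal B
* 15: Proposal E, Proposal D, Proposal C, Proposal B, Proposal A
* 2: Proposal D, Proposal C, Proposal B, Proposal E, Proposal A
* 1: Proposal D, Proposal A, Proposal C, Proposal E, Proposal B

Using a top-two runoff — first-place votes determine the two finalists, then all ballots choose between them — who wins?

Round 1 first-place votes: Proposal A 7, Proposal B 0, Proposal C 0, Proposal D 3, Proposal E 15. Proposal E and Proposal A advance.
Runoff: Proposal E is ranked above Proposal A on 17 ballots, Proposal A above Proposal E on 8.

Proposal E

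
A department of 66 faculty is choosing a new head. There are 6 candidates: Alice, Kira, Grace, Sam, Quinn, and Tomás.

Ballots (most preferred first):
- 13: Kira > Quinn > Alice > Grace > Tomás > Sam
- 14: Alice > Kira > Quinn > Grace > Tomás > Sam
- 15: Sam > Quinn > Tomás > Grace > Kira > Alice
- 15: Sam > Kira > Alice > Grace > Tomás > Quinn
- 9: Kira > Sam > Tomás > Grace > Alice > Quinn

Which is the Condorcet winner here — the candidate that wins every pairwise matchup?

Kira vs Alice: 52–14
Kira vs Grace: 51–15
Kira vs Sam: 36–30
Kira vs Quinn: 51–15
Kira vs Tomás: 51–15
Kira beats every other candidate.

Kira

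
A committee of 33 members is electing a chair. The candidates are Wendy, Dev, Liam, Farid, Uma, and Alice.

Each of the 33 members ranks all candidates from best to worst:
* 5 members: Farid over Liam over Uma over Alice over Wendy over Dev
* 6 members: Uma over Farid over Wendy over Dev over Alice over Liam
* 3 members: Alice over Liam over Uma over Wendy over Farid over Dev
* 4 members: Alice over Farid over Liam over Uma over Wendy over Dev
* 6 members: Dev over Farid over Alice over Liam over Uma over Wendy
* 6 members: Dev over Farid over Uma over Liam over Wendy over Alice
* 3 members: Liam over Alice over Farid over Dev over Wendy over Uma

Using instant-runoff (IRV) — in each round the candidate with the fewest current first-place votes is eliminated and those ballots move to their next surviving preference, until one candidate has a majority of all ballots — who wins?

Uma

Round 1: Wendy 0, Dev 12, Liam 3, Farid 5, Uma 6, Alice 7. Wendy eliminated.
Round 2: Dev 12, Liam 3, Farid 5, Uma 6, Alice 7. Liam eliminated.
Round 3: Dev 12, Farid 5, Uma 6, Alice 10. Farid eliminated.
Round 4: Dev 12, Uma 11, Alice 10. Alice eliminated.
Round 5: Dev 15, Uma 18. Uma has a majority (≥17).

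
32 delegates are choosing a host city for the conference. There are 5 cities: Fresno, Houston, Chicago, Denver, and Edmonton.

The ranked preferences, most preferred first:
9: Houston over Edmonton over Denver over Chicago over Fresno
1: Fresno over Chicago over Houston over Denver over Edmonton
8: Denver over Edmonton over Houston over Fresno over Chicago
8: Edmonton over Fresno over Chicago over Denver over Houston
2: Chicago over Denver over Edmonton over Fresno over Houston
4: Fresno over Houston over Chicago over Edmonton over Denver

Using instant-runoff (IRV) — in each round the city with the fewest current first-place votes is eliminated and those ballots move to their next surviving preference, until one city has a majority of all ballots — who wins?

Round 1: Fresno 5, Houston 9, Chicago 2, Denver 8, Edmonton 8. Chicago eliminated.
Round 2: Fresno 5, Houston 9, Denver 10, Edmonton 8. Fresno eliminated.
Round 3: Houston 14, Denver 10, Edmonton 8. Edmonton eliminated.
Round 4: Houston 14, Denver 18. Denver has a majority (≥17).

Denver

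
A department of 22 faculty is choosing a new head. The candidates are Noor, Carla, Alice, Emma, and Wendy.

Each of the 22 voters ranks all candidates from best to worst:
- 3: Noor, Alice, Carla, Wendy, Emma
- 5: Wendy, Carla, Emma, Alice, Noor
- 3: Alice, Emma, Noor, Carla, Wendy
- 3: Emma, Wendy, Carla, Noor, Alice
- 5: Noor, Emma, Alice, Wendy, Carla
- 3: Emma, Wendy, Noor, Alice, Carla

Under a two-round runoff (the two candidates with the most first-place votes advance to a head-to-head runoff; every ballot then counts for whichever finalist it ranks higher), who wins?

Round 1 first-place votes: Noor 8, Carla 0, Alice 3, Emma 6, Wendy 5. Noor and Emma advance.
Runoff: Noor is ranked above Emma on 8 ballots, Emma above Noor on 14.

Emma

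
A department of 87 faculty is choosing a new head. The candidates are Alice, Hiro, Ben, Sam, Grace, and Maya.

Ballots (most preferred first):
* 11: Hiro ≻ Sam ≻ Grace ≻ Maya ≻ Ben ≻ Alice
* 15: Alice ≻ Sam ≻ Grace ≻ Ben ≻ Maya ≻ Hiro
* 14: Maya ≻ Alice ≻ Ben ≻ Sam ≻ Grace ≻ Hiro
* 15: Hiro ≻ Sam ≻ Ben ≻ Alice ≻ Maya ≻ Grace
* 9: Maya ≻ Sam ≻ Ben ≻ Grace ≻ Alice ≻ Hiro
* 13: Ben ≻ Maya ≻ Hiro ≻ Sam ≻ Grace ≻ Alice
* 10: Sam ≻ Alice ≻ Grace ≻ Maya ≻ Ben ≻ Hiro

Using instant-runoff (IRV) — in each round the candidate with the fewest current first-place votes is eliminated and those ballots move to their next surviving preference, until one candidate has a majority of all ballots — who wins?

Round 1: Alice 15, Hiro 26, Ben 13, Sam 10, Grace 0, Maya 23. Grace eliminated.
Round 2: Alice 15, Hiro 26, Ben 13, Sam 10, Maya 23. Sam eliminated.
Round 3: Alice 25, Hiro 26, Ben 13, Maya 23. Ben eliminated.
Round 4: Alice 25, Hiro 26, Maya 36. Alice eliminated.
Round 5: Hiro 26, Maya 61. Maya has a majority (≥44).

Maya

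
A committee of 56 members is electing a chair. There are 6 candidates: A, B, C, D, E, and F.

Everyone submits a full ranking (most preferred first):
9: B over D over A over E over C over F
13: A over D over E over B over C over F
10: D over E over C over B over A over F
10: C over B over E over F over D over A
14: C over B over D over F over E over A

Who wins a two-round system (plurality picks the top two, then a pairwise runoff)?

Round 1 first-place votes: A 13, B 9, C 24, D 10, E 0, F 0. C and A advance.
Runoff: C is ranked above A on 34 ballots, A above C on 22.

C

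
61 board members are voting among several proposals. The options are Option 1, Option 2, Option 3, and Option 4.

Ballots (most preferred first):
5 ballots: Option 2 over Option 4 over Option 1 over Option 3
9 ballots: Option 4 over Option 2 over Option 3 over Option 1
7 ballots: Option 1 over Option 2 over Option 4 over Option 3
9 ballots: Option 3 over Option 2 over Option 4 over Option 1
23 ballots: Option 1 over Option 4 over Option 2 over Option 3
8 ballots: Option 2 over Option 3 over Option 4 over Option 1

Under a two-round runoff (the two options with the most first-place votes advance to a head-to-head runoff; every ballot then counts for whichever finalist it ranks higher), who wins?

Option 2

Round 1 first-place votes: Option 1 30, Option 2 13, Option 3 9, Option 4 9. Option 1 and Option 2 advance.
Runoff: Option 1 is ranked above Option 2 on 30 ballots, Option 2 above Option 1 on 31.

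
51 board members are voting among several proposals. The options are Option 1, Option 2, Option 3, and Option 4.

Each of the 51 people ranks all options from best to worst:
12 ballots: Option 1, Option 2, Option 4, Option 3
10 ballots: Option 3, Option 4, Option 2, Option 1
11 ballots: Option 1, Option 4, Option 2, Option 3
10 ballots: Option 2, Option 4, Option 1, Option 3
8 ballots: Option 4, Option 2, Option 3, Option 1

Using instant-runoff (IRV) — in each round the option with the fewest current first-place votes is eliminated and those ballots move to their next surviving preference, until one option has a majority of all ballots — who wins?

Round 1: Option 1 23, Option 2 10, Option 3 10, Option 4 8. Option 4 eliminated.
Round 2: Option 1 23, Option 2 18, Option 3 10. Option 3 eliminated.
Round 3: Option 1 23, Option 2 28. Option 2 has a majority (≥26).

Option 2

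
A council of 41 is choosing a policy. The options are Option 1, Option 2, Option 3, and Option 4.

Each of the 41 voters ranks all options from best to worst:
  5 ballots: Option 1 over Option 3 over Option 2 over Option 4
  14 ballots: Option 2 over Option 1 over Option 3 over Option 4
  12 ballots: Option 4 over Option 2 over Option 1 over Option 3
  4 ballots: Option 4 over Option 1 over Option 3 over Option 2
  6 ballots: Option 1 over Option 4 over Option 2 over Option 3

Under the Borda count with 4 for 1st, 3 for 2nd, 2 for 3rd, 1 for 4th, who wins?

Option 1

Option 1: 5×4 + 14×3 + 12×2 + 4×3 + 6×4 = 122
Option 2: 5×2 + 14×4 + 12×3 + 4×1 + 6×2 = 118
Option 3: 5×3 + 14×2 + 12×1 + 4×2 + 6×1 = 69
Option 4: 5×1 + 14×1 + 12×4 + 4×4 + 6×3 = 101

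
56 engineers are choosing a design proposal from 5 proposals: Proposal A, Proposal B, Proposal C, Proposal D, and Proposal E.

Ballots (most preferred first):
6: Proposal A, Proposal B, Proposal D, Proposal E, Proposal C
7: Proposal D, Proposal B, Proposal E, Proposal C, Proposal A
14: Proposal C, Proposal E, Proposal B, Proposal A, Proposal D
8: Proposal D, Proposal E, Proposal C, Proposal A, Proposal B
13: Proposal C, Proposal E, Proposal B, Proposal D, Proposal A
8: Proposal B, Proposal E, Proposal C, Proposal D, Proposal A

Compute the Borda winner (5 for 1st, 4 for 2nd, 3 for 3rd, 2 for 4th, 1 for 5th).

Proposal E

Proposal A: 6×5 + 7×1 + 14×2 + 8×2 + 13×1 + 8×1 = 102
Proposal B: 6×4 + 7×4 + 14×3 + 8×1 + 13×3 + 8×5 = 181
Proposal C: 6×1 + 7×2 + 14×5 + 8×3 + 13×5 + 8×3 = 203
Proposal D: 6×3 + 7×5 + 14×1 + 8×5 + 13×2 + 8×2 = 149
Proposal E: 6×2 + 7×3 + 14×4 + 8×4 + 13×4 + 8×4 = 205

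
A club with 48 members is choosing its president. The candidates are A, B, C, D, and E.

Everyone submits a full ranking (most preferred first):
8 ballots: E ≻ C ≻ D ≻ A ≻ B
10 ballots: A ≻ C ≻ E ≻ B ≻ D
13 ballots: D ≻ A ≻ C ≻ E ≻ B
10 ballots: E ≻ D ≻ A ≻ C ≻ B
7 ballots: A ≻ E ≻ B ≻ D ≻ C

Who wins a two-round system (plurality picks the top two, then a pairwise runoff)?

A

Round 1 first-place votes: A 17, B 0, C 0, D 13, E 18. E and A advance.
Runoff: E is ranked above A on 18 ballots, A above E on 30.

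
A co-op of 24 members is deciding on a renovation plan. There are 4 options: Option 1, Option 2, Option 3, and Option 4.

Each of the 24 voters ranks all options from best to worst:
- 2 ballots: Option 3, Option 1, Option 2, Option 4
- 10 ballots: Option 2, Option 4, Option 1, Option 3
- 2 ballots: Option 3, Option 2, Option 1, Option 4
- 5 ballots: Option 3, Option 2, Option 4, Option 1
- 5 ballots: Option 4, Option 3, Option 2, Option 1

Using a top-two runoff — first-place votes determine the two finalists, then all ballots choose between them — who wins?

Option 3

Round 1 first-place votes: Option 1 0, Option 2 10, Option 3 9, Option 4 5. Option 2 and Option 3 advance.
Runoff: Option 2 is ranked above Option 3 on 10 ballots, Option 3 above Option 2 on 14.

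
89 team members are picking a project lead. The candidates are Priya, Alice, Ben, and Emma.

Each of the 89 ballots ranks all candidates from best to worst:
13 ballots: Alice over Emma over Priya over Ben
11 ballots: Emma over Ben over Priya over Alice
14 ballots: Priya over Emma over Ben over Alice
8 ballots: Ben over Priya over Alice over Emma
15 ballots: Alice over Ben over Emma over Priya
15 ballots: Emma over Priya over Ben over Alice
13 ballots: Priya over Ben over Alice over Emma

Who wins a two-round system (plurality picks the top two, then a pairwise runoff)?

Priya

Round 1 first-place votes: Priya 27, Alice 28, Ben 8, Emma 26. Alice and Priya advance.
Runoff: Alice is ranked above Priya on 28 ballots, Priya above Alice on 61.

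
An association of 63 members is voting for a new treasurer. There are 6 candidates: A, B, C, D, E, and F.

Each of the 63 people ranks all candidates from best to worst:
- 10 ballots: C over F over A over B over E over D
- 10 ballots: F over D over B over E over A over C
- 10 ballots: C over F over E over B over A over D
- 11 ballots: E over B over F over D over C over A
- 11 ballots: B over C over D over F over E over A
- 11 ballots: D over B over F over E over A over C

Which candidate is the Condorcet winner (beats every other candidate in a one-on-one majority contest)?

B

B vs A: 53–10
B vs C: 43–20
B vs D: 42–21
B vs E: 42–21
B vs F: 33–30
B beats every other candidate.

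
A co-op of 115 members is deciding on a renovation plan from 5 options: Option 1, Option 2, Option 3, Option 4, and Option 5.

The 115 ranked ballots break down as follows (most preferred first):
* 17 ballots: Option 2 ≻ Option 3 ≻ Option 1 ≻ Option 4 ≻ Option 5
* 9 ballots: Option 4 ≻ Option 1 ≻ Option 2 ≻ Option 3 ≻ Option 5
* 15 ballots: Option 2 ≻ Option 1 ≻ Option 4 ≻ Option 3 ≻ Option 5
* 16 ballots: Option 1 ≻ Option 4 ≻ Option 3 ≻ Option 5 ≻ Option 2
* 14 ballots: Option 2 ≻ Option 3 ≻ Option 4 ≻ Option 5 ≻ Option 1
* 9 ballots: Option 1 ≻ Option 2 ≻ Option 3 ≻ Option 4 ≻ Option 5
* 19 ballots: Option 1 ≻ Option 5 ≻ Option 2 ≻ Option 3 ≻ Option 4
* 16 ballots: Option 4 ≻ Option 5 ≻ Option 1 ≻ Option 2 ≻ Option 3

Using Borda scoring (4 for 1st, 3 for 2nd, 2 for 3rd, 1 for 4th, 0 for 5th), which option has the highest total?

Option 1

Option 1: 17×2 + 9×3 + 15×3 + 16×4 + 14×0 + 9×4 + 19×4 + 16×2 = 314
Option 2: 17×4 + 9×2 + 15×4 + 16×0 + 14×4 + 9×3 + 19×2 + 16×1 = 283
Option 3: 17×3 + 9×1 + 15×1 + 16×2 + 14×3 + 9×2 + 19×1 + 16×0 = 186
Option 4: 17×1 + 9×4 + 15×2 + 16×3 + 14×2 + 9×1 + 19×0 + 16×4 = 232
Option 5: 17×0 + 9×0 + 15×0 + 16×1 + 14×1 + 9×0 + 19×3 + 16×3 = 135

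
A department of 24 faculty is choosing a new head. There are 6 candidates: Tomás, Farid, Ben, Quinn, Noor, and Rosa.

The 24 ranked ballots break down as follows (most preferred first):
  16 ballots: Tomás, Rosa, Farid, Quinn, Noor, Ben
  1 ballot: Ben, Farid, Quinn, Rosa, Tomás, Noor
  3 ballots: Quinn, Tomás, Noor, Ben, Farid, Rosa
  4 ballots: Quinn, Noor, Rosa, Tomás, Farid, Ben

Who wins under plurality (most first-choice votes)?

First-place votes: Tomás 16, Farid 0, Ben 1, Quinn 7, Noor 0, Rosa 0.

Tomás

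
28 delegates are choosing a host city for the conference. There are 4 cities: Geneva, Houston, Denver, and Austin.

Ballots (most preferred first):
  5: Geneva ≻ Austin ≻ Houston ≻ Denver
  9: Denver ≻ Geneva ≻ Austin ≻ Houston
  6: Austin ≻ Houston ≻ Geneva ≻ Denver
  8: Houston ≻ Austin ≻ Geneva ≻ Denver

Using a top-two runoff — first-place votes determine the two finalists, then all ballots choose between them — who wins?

Round 1 first-place votes: Geneva 5, Houston 8, Denver 9, Austin 6. Denver and Houston advance.
Runoff: Denver is ranked above Houston on 9 ballots, Houston above Denver on 19.

Houston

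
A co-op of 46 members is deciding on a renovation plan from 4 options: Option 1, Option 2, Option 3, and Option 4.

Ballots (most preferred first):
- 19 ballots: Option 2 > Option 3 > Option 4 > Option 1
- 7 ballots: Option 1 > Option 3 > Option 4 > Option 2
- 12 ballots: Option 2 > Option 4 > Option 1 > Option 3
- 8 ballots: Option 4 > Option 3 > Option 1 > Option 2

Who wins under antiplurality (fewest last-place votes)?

Option 4

Last-place votes: Option 1 19, Option 2 15, Option 3 12, Option 4 0.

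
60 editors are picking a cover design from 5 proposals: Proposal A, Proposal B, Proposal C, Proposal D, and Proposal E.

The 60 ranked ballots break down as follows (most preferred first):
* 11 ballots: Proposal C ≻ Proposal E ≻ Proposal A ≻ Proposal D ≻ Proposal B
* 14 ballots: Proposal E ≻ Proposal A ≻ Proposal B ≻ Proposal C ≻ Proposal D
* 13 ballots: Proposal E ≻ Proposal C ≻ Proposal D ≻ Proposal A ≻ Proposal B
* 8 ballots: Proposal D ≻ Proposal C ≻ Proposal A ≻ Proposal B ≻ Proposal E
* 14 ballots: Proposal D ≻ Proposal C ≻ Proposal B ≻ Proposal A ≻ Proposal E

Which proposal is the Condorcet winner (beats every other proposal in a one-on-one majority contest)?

Proposal C vs Proposal A: 46–14
Proposal C vs Proposal B: 46–14
Proposal C vs Proposal D: 38–22
Proposal C vs Proposal E: 33–27
Proposal C beats every other proposal.

Proposal C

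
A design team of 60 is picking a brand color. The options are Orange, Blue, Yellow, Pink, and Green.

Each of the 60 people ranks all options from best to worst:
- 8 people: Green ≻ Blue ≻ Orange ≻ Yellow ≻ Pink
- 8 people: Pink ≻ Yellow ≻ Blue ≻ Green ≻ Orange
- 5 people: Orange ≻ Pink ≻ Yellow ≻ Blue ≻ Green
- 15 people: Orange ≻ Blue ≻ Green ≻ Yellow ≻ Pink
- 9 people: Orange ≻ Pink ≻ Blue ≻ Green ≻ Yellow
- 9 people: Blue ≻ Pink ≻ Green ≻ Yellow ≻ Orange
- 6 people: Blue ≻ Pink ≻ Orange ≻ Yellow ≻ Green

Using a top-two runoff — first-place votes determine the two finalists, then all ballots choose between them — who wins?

Blue

Round 1 first-place votes: Orange 29, Blue 15, Yellow 0, Pink 8, Green 8. Orange and Blue advance.
Runoff: Orange is ranked above Blue on 29 ballots, Blue above Orange on 31.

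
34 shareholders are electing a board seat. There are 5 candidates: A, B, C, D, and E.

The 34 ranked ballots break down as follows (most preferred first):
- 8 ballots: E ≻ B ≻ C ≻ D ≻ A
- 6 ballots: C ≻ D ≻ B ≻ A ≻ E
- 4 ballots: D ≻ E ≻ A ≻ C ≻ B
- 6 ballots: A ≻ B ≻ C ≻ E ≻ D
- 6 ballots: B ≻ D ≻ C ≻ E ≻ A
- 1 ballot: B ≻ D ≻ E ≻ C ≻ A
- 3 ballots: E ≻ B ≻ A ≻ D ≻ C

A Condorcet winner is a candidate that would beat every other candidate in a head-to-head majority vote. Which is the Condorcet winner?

B

B vs A: 24–10
B vs C: 24–10
B vs D: 24–10
B vs E: 19–15
B beats every other candidate.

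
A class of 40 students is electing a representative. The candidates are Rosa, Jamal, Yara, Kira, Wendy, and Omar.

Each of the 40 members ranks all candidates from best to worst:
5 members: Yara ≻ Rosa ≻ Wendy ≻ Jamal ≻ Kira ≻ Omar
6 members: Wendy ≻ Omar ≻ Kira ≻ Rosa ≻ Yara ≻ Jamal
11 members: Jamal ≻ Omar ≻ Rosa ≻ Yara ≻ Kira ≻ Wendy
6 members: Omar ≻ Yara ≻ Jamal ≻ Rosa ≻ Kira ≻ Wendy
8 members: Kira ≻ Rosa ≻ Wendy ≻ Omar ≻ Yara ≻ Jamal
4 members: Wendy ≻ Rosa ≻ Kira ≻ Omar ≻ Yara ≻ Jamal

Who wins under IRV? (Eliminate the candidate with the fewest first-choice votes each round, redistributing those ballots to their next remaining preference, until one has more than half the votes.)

Round 1: Rosa 0, Jamal 11, Yara 5, Kira 8, Wendy 10, Omar 6. Rosa eliminated.
Round 2: Jamal 11, Yara 5, Kira 8, Wendy 10, Omar 6. Yara eliminated.
Round 3: Jamal 11, Kira 8, Wendy 15, Omar 6. Omar eliminated.
Round 4: Jamal 17, Kira 8, Wendy 15. Kira eliminated.
Round 5: Jamal 17, Wendy 23. Wendy has a majority (≥21).

Wendy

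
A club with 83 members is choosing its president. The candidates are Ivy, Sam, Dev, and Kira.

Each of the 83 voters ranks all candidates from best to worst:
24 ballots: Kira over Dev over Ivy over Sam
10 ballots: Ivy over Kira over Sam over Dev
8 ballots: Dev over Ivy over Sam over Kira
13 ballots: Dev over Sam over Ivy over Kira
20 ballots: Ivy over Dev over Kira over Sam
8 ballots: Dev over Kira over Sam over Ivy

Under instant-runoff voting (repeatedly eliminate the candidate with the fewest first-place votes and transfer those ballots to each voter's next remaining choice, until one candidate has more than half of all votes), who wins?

Round 1: Ivy 30, Sam 0, Dev 29, Kira 24. Sam eliminated.
Round 2: Ivy 30, Dev 29, Kira 24. Kira eliminated.
Round 3: Ivy 30, Dev 53. Dev has a majority (≥42).

Dev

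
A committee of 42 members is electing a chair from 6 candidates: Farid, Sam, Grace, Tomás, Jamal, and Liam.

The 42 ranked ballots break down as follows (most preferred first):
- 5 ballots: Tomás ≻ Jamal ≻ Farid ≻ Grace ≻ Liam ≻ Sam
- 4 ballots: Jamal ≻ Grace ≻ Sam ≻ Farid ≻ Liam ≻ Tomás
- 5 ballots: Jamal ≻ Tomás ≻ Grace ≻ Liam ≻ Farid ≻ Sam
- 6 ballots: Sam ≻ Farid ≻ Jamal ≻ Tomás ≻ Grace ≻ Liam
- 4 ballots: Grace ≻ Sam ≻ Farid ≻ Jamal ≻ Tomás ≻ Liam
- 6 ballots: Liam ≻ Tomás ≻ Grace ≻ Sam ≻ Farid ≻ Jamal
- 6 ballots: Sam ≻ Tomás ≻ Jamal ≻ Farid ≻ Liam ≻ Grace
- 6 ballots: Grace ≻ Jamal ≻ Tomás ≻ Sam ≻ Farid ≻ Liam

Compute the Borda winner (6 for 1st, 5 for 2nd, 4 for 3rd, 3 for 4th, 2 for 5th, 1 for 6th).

Jamal

Farid: 5×4 + 4×3 + 5×2 + 6×5 + 4×4 + 6×2 + 6×3 + 6×2 = 130
Sam: 5×1 + 4×4 + 5×1 + 6×6 + 4×5 + 6×3 + 6×6 + 6×3 = 154
Grace: 5×3 + 4×5 + 5×4 + 6×2 + 4×6 + 6×4 + 6×1 + 6×6 = 157
Tomás: 5×6 + 4×1 + 5×5 + 6×3 + 4×2 + 6×5 + 6×5 + 6×4 = 169
Jamal: 5×5 + 4×6 + 5×6 + 6×4 + 4×3 + 6×1 + 6×4 + 6×5 = 175
Liam: 5×2 + 4×2 + 5×3 + 6×1 + 4×1 + 6×6 + 6×2 + 6×1 = 97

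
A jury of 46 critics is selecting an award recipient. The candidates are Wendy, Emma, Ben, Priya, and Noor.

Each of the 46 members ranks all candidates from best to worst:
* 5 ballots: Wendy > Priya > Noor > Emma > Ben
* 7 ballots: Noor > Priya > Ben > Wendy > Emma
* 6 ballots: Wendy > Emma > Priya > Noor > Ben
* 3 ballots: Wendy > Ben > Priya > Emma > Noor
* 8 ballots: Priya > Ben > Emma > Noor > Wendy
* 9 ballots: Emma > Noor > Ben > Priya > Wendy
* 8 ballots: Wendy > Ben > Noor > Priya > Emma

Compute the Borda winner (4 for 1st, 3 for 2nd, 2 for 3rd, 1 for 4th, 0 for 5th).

Priya

Wendy: 5×4 + 7×1 + 6×4 + 3×4 + 8×0 + 9×0 + 8×4 = 95
Emma: 5×1 + 7×0 + 6×3 + 3×1 + 8×2 + 9×4 + 8×0 = 78
Ben: 5×0 + 7×2 + 6×0 + 3×3 + 8×3 + 9×2 + 8×3 = 89
Priya: 5×3 + 7×3 + 6×2 + 3×2 + 8×4 + 9×1 + 8×1 = 103
Noor: 5×2 + 7×4 + 6×1 + 3×0 + 8×1 + 9×3 + 8×2 = 95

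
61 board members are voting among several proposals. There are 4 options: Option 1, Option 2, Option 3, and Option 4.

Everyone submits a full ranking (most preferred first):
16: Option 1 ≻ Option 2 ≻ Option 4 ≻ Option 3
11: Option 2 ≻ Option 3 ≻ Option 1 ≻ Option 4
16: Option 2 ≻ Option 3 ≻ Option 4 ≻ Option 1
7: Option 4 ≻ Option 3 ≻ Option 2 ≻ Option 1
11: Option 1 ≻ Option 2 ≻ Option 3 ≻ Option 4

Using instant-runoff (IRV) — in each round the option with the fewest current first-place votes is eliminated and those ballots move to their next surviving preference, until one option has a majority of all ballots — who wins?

Option 2

Round 1: Option 1 27, Option 2 27, Option 3 0, Option 4 7. Option 3 eliminated.
Round 2: Option 1 27, Option 2 27, Option 4 7. Option 4 eliminated.
Round 3: Option 1 27, Option 2 34. Option 2 has a majority (≥31).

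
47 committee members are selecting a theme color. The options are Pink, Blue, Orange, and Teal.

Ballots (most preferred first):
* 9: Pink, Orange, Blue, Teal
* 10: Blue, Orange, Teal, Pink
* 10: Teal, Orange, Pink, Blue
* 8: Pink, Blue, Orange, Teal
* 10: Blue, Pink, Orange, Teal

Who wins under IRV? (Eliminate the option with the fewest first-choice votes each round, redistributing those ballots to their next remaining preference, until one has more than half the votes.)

Pink

Round 1: Pink 17, Blue 20, Orange 0, Teal 10. Orange eliminated.
Round 2: Pink 17, Blue 20, Teal 10. Teal eliminated.
Round 3: Pink 27, Blue 20. Pink has a majority (≥24).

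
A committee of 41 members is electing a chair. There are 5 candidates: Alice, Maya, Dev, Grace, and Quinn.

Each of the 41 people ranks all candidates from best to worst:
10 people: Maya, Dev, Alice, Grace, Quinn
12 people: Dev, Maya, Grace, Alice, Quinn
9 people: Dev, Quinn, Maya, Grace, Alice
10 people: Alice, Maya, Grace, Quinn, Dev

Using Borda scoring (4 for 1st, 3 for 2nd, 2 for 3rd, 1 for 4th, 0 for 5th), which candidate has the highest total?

Maya

Alice: 10×2 + 12×1 + 9×0 + 10×4 = 72
Maya: 10×4 + 12×3 + 9×2 + 10×3 = 124
Dev: 10×3 + 12×4 + 9×4 + 10×0 = 114
Grace: 10×1 + 12×2 + 9×1 + 10×2 = 63
Quinn: 10×0 + 12×0 + 9×3 + 10×1 = 37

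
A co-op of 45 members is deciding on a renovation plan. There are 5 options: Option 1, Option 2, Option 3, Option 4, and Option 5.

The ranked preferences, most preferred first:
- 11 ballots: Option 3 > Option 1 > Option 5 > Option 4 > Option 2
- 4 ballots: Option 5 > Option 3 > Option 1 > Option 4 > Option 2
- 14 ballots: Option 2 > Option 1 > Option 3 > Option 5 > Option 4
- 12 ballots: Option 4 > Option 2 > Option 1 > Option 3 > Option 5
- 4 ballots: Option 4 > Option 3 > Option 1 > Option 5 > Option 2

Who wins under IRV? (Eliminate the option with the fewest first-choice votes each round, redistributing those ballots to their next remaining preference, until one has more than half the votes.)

Round 1: Option 1 0, Option 2 14, Option 3 11, Option 4 16, Option 5 4. Option 1 eliminated.
Round 2: Option 2 14, Option 3 11, Option 4 16, Option 5 4. Option 5 eliminated.
Round 3: Option 2 14, Option 3 15, Option 4 16. Option 2 eliminated.
Round 4: Option 3 29, Option 4 16. Option 3 has a majority (≥23).

Option 3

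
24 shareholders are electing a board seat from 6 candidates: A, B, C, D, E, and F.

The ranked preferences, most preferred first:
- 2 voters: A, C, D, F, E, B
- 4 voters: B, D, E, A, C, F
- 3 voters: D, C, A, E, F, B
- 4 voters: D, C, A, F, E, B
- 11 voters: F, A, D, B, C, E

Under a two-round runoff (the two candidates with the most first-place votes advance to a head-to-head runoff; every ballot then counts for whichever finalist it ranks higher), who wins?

D

Round 1 first-place votes: A 2, B 4, C 0, D 7, E 0, F 11. F and D advance.
Runoff: F is ranked above D on 11 ballots, D above F on 13.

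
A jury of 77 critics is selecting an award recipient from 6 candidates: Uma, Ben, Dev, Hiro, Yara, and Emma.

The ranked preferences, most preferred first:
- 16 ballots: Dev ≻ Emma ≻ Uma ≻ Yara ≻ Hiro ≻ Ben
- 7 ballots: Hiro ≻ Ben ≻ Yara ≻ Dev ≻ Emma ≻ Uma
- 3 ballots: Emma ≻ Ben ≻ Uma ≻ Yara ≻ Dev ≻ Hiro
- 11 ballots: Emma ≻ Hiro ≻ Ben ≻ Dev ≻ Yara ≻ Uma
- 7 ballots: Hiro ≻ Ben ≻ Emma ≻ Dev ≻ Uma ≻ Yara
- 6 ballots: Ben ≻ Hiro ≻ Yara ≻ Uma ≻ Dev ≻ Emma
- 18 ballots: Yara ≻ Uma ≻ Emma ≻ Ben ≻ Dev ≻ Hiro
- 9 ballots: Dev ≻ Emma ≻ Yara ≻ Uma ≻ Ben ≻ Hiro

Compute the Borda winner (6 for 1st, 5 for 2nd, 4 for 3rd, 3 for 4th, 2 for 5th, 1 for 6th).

Emma

Uma: 16×4 + 7×1 + 3×4 + 11×1 + 7×2 + 6×3 + 18×5 + 9×3 = 243
Ben: 16×1 + 7×5 + 3×5 + 11×4 + 7×5 + 6×6 + 18×3 + 9×2 = 253
Dev: 16×6 + 7×3 + 3×2 + 11×3 + 7×3 + 6×2 + 18×2 + 9×6 = 279
Hiro: 16×2 + 7×6 + 3×1 + 11×5 + 7×6 + 6×5 + 18×1 + 9×1 = 231
Yara: 16×3 + 7×4 + 3×3 + 11×2 + 7×1 + 6×4 + 18×6 + 9×4 = 282
Emma: 16×5 + 7×2 + 3×6 + 11×6 + 7×4 + 6×1 + 18×4 + 9×5 = 329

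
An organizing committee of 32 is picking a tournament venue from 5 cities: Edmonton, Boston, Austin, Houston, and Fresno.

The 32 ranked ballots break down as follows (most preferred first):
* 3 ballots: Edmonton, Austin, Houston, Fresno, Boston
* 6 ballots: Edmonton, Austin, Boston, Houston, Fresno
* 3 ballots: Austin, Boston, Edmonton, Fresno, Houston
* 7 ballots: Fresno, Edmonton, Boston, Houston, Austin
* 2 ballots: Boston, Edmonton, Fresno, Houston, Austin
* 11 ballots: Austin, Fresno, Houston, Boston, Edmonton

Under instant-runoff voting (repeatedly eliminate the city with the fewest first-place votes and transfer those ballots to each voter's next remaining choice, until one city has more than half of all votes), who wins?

Round 1: Edmonton 9, Boston 2, Austin 14, Houston 0, Fresno 7. Houston eliminated.
Round 2: Edmonton 9, Boston 2, Austin 14, Fresno 7. Boston eliminated.
Round 3: Edmonton 11, Austin 14, Fresno 7. Fresno eliminated.
Round 4: Edmonton 18, Austin 14. Edmonton has a majority (≥17).

Edmonton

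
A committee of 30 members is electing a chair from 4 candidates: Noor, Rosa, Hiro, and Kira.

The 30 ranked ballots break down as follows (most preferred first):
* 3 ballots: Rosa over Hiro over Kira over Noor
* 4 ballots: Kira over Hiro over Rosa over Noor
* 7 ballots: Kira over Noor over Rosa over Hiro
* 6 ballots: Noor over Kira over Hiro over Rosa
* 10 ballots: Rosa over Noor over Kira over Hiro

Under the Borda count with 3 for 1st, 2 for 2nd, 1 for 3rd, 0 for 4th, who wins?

Noor: 3×0 + 4×0 + 7×2 + 6×3 + 10×2 = 52
Rosa: 3×3 + 4×1 + 7×1 + 6×0 + 10×3 = 50
Hiro: 3×2 + 4×2 + 7×0 + 6×1 + 10×0 = 20
Kira: 3×1 + 4×3 + 7×3 + 6×2 + 10×1 = 58

Kira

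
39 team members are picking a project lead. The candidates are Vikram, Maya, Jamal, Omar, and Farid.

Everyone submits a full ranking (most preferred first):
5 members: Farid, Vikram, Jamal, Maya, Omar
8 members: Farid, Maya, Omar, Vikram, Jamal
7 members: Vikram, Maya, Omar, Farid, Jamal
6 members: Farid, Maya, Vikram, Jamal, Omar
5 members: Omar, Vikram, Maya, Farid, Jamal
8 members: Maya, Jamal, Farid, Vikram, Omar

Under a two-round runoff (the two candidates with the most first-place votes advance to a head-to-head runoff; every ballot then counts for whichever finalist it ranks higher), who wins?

Maya

Round 1 first-place votes: Vikram 7, Maya 8, Jamal 0, Omar 5, Farid 19. Farid and Maya advance.
Runoff: Farid is ranked above Maya on 19 ballots, Maya above Farid on 20.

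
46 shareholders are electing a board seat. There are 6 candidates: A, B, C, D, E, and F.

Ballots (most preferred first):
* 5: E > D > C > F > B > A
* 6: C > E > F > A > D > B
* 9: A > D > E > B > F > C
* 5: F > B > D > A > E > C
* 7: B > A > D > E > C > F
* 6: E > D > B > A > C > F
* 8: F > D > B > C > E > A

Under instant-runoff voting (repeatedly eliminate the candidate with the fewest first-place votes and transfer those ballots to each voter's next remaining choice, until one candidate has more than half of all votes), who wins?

E

Round 1: A 9, B 7, C 6, D 0, E 11, F 13. D eliminated.
Round 2: A 9, B 7, C 6, E 11, F 13. C eliminated.
Round 3: A 9, B 7, E 17, F 13. B eliminated.
Round 4: A 16, E 17, F 13. F eliminated.
Round 5: A 21, E 25. E has a majority (≥24).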